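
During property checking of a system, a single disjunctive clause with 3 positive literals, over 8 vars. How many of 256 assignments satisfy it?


Step 1: Total=2^8=256
Step 2: Unsat when all 3 false: 2^5=32
Step 3: Sat=256-32=224

224


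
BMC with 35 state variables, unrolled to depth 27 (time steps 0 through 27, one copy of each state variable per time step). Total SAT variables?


BMC unrolls to depth k, creating one copy of each state var for steps 0..k.
Step count = 27 + 1 = 28 (steps 0 through 27)
Vars per step = 35
Total = 35 * 28 = 980

980


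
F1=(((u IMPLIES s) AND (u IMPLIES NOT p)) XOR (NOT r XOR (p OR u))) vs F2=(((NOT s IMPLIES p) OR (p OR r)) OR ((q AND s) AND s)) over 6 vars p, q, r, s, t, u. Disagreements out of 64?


F1 = (((u IMPLIES s) AND (u IMPLIES NOT p)) XOR (NOT r XOR (p OR u)))
F2 = (((NOT s IMPLIES p) OR (p OR r)) OR ((q AND s) AND s))
Evaluate both on each of 64 rows (bits = p,q,r,s,t,u):
  row 0 [000000]: F1=0 F2=0 -> 0
  row 1 [000001]: F1=0 F2=0 -> 0
  row 2 [000010]: F1=0 F2=0 -> 0
  row 3 [000011]: F1=0 F2=0 -> 0
  row 4 [000100]: F1=0 F2=1 (differ) -> 1
  (every remaining row is evaluated the same way; all 64 results are listed next)
Full result column, 8 rows per line (p,q,r fixed per line; s,t,u runs 000..111 left to right):
  rows 0-7 [p,q,r=000]: 00001010  (ones: 2)
  rows 8-15 [p,q,r=001]: 00000101  (ones: 2)
  rows 16-23 [p,q,r=010]: 00001010  (ones: 2)
  rows 24-31 [p,q,r=011]: 00000101  (ones: 2)
  rows 32-39 [p,q,r=100]: 01010101  (ones: 4)
  rows 40-47 [p,q,r=101]: 10101010  (ones: 4)
  rows 48-55 [p,q,r=110]: 01010101  (ones: 4)
  rows 56-63 [p,q,r=111]: 10101010  (ones: 4)
Disagreements = 2+2+2+2+4+4+4+4 = 24

24


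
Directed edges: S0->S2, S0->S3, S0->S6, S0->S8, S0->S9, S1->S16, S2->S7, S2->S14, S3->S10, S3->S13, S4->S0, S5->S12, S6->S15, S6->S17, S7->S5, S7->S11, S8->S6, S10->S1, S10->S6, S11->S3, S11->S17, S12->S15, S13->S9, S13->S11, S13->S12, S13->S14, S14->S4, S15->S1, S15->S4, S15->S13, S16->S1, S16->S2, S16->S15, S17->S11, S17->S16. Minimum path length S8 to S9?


BFS layer-by-layer from S8:
  dist 0: {S8}
  dist 1: {S6}
  dist 2: {S15, S17}
  dist 3: {S1, S4, S11, S13, S16}
  dist 4: {S0, S2, S3, S9, S12, S14}
  -> S9 reached at distance 4
Shortest path length = 4

4


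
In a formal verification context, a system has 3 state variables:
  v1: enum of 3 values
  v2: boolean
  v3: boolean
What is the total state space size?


State space = product of domain sizes of all variables.
Domain sizes:
  v1 (enum of 3 values): 3
  v2 (boolean): 2
  v3 (boolean): 2
Product = 3 * 2 * 2 = 12

12


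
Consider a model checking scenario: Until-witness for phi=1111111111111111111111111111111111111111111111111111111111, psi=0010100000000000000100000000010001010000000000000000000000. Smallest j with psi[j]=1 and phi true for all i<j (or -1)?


(phi U psi) at 0: need smallest j with psi[j]=1 and phi[i]=1 for all i in [0,j).
Scan from step 0:
  step 0: phi=1, psi=0 -> continue
  step 1: phi=1, psi=0 -> continue
  step 2: psi=1 and phi held for [0,2) -> witness found
Witness step = 2

2


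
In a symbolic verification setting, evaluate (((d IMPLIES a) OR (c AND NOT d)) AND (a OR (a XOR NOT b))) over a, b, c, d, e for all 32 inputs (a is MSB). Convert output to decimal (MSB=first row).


Formula: (((d IMPLIES a) OR (c AND NOT d)) AND (a OR (a XOR NOT b))) over a, b, c, d, e (32 rows)
Evaluate each row (bits = a,b,c,d,e, MSB first):
  row 0 [00000]: (((0 IMPLIES 0) OR (0 AND NOT 0)) AND (0 OR (0 XOR NOT 0))) -> 1
  row 1 [00001]: (((0 IMPLIES 0) OR (0 AND NOT 0)) AND (0 OR (0 XOR NOT 0))) -> 1
  row 2 [00010]: (((1 IMPLIES 0) OR (0 AND NOT 1)) AND (0 OR (0 XOR NOT 0))) -> 0
  row 3 [00011]: (((1 IMPLIES 0) OR (0 AND NOT 1)) AND (0 OR (0 XOR NOT 0))) -> 0
  row 4 [00100]: (((0 IMPLIES 0) OR (1 AND NOT 0)) AND (0 OR (0 XOR NOT 0))) -> 1
  row 5 [00101]: (((0 IMPLIES 0) OR (1 AND NOT 0)) AND (0 OR (0 XOR NOT 0))) -> 1
  row 6 [00110]: (((1 IMPLIES 0) OR (1 AND NOT 1)) AND (0 OR (0 XOR NOT 0))) -> 0
  row 7 [00111]: (((1 IMPLIES 0) OR (1 AND NOT 1)) AND (0 OR (0 XOR NOT 0))) -> 0
  row 8 [01000]: (((0 IMPLIES 0) OR (0 AND NOT 0)) AND (0 OR (0 XOR NOT 1))) -> 0
  row 9 [01001]: (((0 IMPLIES 0) OR (0 AND NOT 0)) AND (0 OR (0 XOR NOT 1))) -> 0
  row 10 [01010]: (((1 IMPLIES 0) OR (0 AND NOT 1)) AND (0 OR (0 XOR NOT 1))) -> 0
  row 11 [01011]: (((1 IMPLIES 0) OR (0 AND NOT 1)) AND (0 OR (0 XOR NOT 1))) -> 0
  row 12 [01100]: (((0 IMPLIES 0) OR (1 AND NOT 0)) AND (0 OR (0 XOR NOT 1))) -> 0
  row 13 [01101]: (((0 IMPLIES 0) OR (1 AND NOT 0)) AND (0 OR (0 XOR NOT 1))) -> 0
  row 14 [01110]: (((1 IMPLIES 0) OR (1 AND NOT 1)) AND (0 OR (0 XOR NOT 1))) -> 0
  row 15 [01111]: (((1 IMPLIES 0) OR (1 AND NOT 1)) AND (0 OR (0 XOR NOT 1))) -> 0
  row 16 [10000]: (((0 IMPLIES 1) OR (0 AND NOT 0)) AND (1 OR (1 XOR NOT 0))) -> 1
  row 17 [10001]: (((0 IMPLIES 1) OR (0 AND NOT 0)) AND (1 OR (1 XOR NOT 0))) -> 1
  row 18 [10010]: (((1 IMPLIES 1) OR (0 AND NOT 1)) AND (1 OR (1 XOR NOT 0))) -> 1
  row 19 [10011]: (((1 IMPLIES 1) OR (0 AND NOT 1)) AND (1 OR (1 XOR NOT 0))) -> 1
  row 20 [10100]: (((0 IMPLIES 1) OR (1 AND NOT 0)) AND (1 OR (1 XOR NOT 0))) -> 1
  row 21 [10101]: (((0 IMPLIES 1) OR (1 AND NOT 0)) AND (1 OR (1 XOR NOT 0))) -> 1
  row 22 [10110]: (((1 IMPLIES 1) OR (1 AND NOT 1)) AND (1 OR (1 XOR NOT 0))) -> 1
  row 23 [10111]: (((1 IMPLIES 1) OR (1 AND NOT 1)) AND (1 OR (1 XOR NOT 0))) -> 1
  row 24 [11000]: (((0 IMPLIES 1) OR (0 AND NOT 0)) AND (1 OR (1 XOR NOT 1))) -> 1
  row 25 [11001]: (((0 IMPLIES 1) OR (0 AND NOT 0)) AND (1 OR (1 XOR NOT 1))) -> 1
  row 26 [11010]: (((1 IMPLIES 1) OR (0 AND NOT 1)) AND (1 OR (1 XOR NOT 1))) -> 1
  row 27 [11011]: (((1 IMPLIES 1) OR (0 AND NOT 1)) AND (1 OR (1 XOR NOT 1))) -> 1
  row 28 [11100]: (((0 IMPLIES 1) OR (1 AND NOT 0)) AND (1 OR (1 XOR NOT 1))) -> 1
  row 29 [11101]: (((0 IMPLIES 1) OR (1 AND NOT 0)) AND (1 OR (1 XOR NOT 1))) -> 1
  row 30 [11110]: (((1 IMPLIES 1) OR (1 AND NOT 1)) AND (1 OR (1 XOR NOT 1))) -> 1
  row 31 [11111]: (((1 IMPLIES 1) OR (1 AND NOT 1)) AND (1 OR (1 XOR NOT 1))) -> 1
Full result column, 4 rows per line (a,b,c fixed per line; d,e runs 00..11 left to right):
  rows 0-3 [a,b,c=000]: 1100  = hex C
  rows 4-7 [a,b,c=001]: 1100  = hex C
  rows 8-11 [a,b,c=010]: 0000  = hex 0
  rows 12-15 [a,b,c=011]: 0000  = hex 0
  rows 16-19 [a,b,c=100]: 1111  = hex F
  rows 20-23 [a,b,c=101]: 1111  = hex F
  rows 24-27 [a,b,c=110]: 1111  = hex F
  rows 28-31 [a,b,c=111]: 1111  = hex F
Output column (row 0 .. row 31) = 11001100000000001111111111111111
Output column grouped in 4s = 1100 1100 0000 0000 1111 1111 1111 1111 = 0xCC00FFFF
Convert to decimal digit by digit (value = value*16 + digit):
  C -> 12
  12*16 + 12 (C) = 204
  204*16 + 0 = 3264
  3264*16 + 0 = 52224
  52224*16 + 15 (F) = 835599
  835599*16 + 15 (F) = 13369599
  13369599*16 + 15 (F) = 213913599
  213913599*16 + 15 (F) = 3422617599
Decimal = 3422617599

3422617599


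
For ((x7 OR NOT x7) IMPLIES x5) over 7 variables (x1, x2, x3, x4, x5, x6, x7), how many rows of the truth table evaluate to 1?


Formula: ((x7 OR NOT x7) IMPLIES x5) over 7 vars (128 rows)
Evaluate each row (x1, x2, x3, x4, x5, x6, x7 as bits, MSB first):
  row 0 [0000000]: ((0 OR NOT 0) IMPLIES 0) -> 0
  row 1 [0000001]: ((1 OR NOT 1) IMPLIES 0) -> 0
  row 2 [0000010]: ((0 OR NOT 0) IMPLIES 0) -> 0
  row 3 [0000011]: ((1 OR NOT 1) IMPLIES 0) -> 0
  row 4 [0000100]: ((0 OR NOT 0) IMPLIES 1) -> 1
  (every remaining row is evaluated the same way; all 128 results are listed next)
Full result column, 8 rows per line (x1,x2,x3,x4 fixed per line; x5,x6,x7 runs 000..111 left to right):
  rows 0-7 [x1,x2,x3,x4=0000]: 00001111  (ones: 4)
  rows 8-15 [x1,x2,x3,x4=0001]: 00001111  (ones: 4)
  rows 16-23 [x1,x2,x3,x4=0010]: 00001111  (ones: 4)
  rows 24-31 [x1,x2,x3,x4=0011]: 00001111  (ones: 4)
  rows 32-39 [x1,x2,x3,x4=0100]: 00001111  (ones: 4)
  rows 40-47 [x1,x2,x3,x4=0101]: 00001111  (ones: 4)
  rows 48-55 [x1,x2,x3,x4=0110]: 00001111  (ones: 4)
  rows 56-63 [x1,x2,x3,x4=0111]: 00001111  (ones: 4)
  rows 64-71 [x1,x2,x3,x4=1000]: 00001111  (ones: 4)
  rows 72-79 [x1,x2,x3,x4=1001]: 00001111  (ones: 4)
  rows 80-87 [x1,x2,x3,x4=1010]: 00001111  (ones: 4)
  rows 88-95 [x1,x2,x3,x4=1011]: 00001111  (ones: 4)
  rows 96-103 [x1,x2,x3,x4=1100]: 00001111  (ones: 4)
  rows 104-111 [x1,x2,x3,x4=1101]: 00001111  (ones: 4)
  rows 112-119 [x1,x2,x3,x4=1110]: 00001111  (ones: 4)
  rows 120-127 [x1,x2,x3,x4=1111]: 00001111  (ones: 4)
Count of 1-rows = 4+4+4+4+4+4+4+4+4+4+4+4+4+4+4+4 = 64

64


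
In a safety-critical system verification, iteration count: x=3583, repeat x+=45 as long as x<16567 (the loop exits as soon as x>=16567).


Step 1: x goes from 3583 toward 16567 by 45; the body runs while x<16567, so iterations = ceil((bound-start)/step)
Step 2: Distance=12984
Step 3: ceil(12984/45)=289

289


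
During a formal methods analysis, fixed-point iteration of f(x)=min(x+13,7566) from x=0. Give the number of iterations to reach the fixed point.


Step 1: x=0, cap=7566, increment=13
Step 2: x grows by 13 each step until capped at 7566; fixed point is x=7566
Step 3: iterations = ceil(7566/13) = 582

582


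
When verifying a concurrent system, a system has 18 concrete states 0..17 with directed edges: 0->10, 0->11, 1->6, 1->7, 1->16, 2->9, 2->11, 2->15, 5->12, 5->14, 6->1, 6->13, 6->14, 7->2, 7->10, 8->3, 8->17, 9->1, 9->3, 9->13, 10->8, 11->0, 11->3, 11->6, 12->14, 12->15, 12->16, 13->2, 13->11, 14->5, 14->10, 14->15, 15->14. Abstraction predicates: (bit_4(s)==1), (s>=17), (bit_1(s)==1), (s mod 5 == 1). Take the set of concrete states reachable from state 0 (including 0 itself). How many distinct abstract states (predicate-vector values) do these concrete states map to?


BFS from 0:
Concrete reachable: {0, 1, 2, 3, 5, 6, 7, 8, 9, 10, 11, 12, 13, 14, 15, 16, 17}
Abstract via predicates (bit_4(s)==1), (s>=17), (bit_1(s)==1), (s mod 5 == 1):
  (0,0,0,0) <- {0, 5, 8, 9, 12, 13}
  (0,0,0,1) <- {1}
  (0,0,1,0) <- {2, 3, 7, 10, 14, 15}
  (0,0,1,1) <- {6, 11}
  (1,0,0,1) <- {16}
  (1,1,0,0) <- {17}
Distinct abstract states = 6

6


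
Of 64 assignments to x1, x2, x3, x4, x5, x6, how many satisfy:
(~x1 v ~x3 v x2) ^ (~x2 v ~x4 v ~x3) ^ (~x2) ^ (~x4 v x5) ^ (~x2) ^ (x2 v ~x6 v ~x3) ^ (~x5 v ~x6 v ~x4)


CNF with 7 clauses over 6 vars (64 assignments).
An assignment satisfies CNF iff every clause has >=1 true literal.
Check each row (bits = x1,x2,x3,x4,x5,x6; clause T/F shown):
  row 0 [000000]: clauses=TTTTTTT -> 1
  row 1 [000001]: clauses=TTTTTTT -> 1
  row 2 [000010]: clauses=TTTTTTT -> 1
  row 3 [000011]: clauses=TTTTTTT -> 1
  row 4 [000100]: clauses=TTTFTTT -> 0
  (every remaining row is evaluated the same way; all 64 results are listed next)
Full result column, 8 rows per line (x1,x2,x3 fixed per line; x4,x5,x6 runs 000..111 left to right):
  rows 0-7 [x1,x2,x3=000]: 11110010  (ones: 5)
  rows 8-15 [x1,x2,x3=001]: 10100010  (ones: 3)
  rows 16-23 [x1,x2,x3=010]: 00000000  (ones: 0)
  rows 24-31 [x1,x2,x3=011]: 00000000  (ones: 0)
  rows 32-39 [x1,x2,x3=100]: 11110010  (ones: 5)
  rows 40-47 [x1,x2,x3=101]: 00000000  (ones: 0)
  rows 48-55 [x1,x2,x3=110]: 00000000  (ones: 0)
  rows 56-63 [x1,x2,x3=111]: 00000000  (ones: 0)
Satisfying assignments = 5+3+0+0+5+0+0+0 = 13

13


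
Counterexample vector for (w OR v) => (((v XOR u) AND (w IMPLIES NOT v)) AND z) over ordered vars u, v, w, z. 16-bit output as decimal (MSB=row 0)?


F1 = (w OR v)
F2 = (((v XOR u) AND (w IMPLIES NOT v)) AND z)
Counterexample to F1=>F2 is where F1=1 and F2=0.
Evaluate each row (bits = u,v,w,z, MSB first):
  row 0 [0000]: F1=0 F2=0 -> F1&~F2 -> 0
  row 1 [0001]: F1=0 F2=0 -> F1&~F2 -> 0
  row 2 [0010]: F1=1 F2=0 -> F1&~F2 -> 1
  row 3 [0011]: F1=1 F2=0 -> F1&~F2 -> 1
  row 4 [0100]: F1=1 F2=0 -> F1&~F2 -> 1
  row 5 [0101]: F1=1 F2=1 -> F1&~F2 -> 0
  row 6 [0110]: F1=1 F2=0 -> F1&~F2 -> 1
  row 7 [0111]: F1=1 F2=0 -> F1&~F2 -> 1
  row 8 [1000]: F1=0 F2=0 -> F1&~F2 -> 0
  row 9 [1001]: F1=0 F2=1 -> F1&~F2 -> 0
  row 10 [1010]: F1=1 F2=0 -> F1&~F2 -> 1
  row 11 [1011]: F1=1 F2=1 -> F1&~F2 -> 0
  row 12 [1100]: F1=1 F2=0 -> F1&~F2 -> 1
  row 13 [1101]: F1=1 F2=0 -> F1&~F2 -> 1
  row 14 [1110]: F1=1 F2=0 -> F1&~F2 -> 1
  row 15 [1111]: F1=1 F2=0 -> F1&~F2 -> 1
Full result column, 4 rows per line (u,v fixed per line; w,z runs 00..11 left to right):
  rows 0-3 [u,v=00]: 0011  = hex 3
  rows 4-7 [u,v=01]: 1011  = hex B
  rows 8-11 [u,v=10]: 0010  = hex 2
  rows 12-15 [u,v=11]: 1111  = hex F
Counterexample vector (row 0 .. row 15) = 0011101100101111
Output column grouped in 4s = 0011 1011 0010 1111 = 0x3B2F
Convert to decimal digit by digit (value = value*16 + digit):
  3 -> 3
  3*16 + 11 (B) = 59
  59*16 + 2 = 946
  946*16 + 15 (F) = 15151
Decimal = 15151

15151


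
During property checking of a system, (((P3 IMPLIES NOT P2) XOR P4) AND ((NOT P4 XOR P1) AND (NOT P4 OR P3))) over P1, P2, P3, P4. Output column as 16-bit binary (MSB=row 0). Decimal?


Formula: (((P3 IMPLIES NOT P2) XOR P4) AND ((NOT P4 XOR P1) AND (NOT P4 OR P3))) over P1, P2, P3, P4 (16 rows)
Evaluate each row (bits = P1,P2,P3,P4, MSB first):
  row 0 [0000]: (((0 IMPLIES NOT 0) XOR 0) AND ((NOT 0 XOR 0) AND (NOT 0 OR 0))) -> 1
  row 1 [0001]: (((0 IMPLIES NOT 0) XOR 1) AND ((NOT 1 XOR 0) AND (NOT 1 OR 0))) -> 0
  row 2 [0010]: (((1 IMPLIES NOT 0) XOR 0) AND ((NOT 0 XOR 0) AND (NOT 0 OR 1))) -> 1
  row 3 [0011]: (((1 IMPLIES NOT 0) XOR 1) AND ((NOT 1 XOR 0) AND (NOT 1 OR 1))) -> 0
  row 4 [0100]: (((0 IMPLIES NOT 1) XOR 0) AND ((NOT 0 XOR 0) AND (NOT 0 OR 0))) -> 1
  row 5 [0101]: (((0 IMPLIES NOT 1) XOR 1) AND ((NOT 1 XOR 0) AND (NOT 1 OR 0))) -> 0
  row 6 [0110]: (((1 IMPLIES NOT 1) XOR 0) AND ((NOT 0 XOR 0) AND (NOT 0 OR 1))) -> 0
  row 7 [0111]: (((1 IMPLIES NOT 1) XOR 1) AND ((NOT 1 XOR 0) AND (NOT 1 OR 1))) -> 0
  row 8 [1000]: (((0 IMPLIES NOT 0) XOR 0) AND ((NOT 0 XOR 1) AND (NOT 0 OR 0))) -> 0
  row 9 [1001]: (((0 IMPLIES NOT 0) XOR 1) AND ((NOT 1 XOR 1) AND (NOT 1 OR 0))) -> 0
  row 10 [1010]: (((1 IMPLIES NOT 0) XOR 0) AND ((NOT 0 XOR 1) AND (NOT 0 OR 1))) -> 0
  row 11 [1011]: (((1 IMPLIES NOT 0) XOR 1) AND ((NOT 1 XOR 1) AND (NOT 1 OR 1))) -> 0
  row 12 [1100]: (((0 IMPLIES NOT 1) XOR 0) AND ((NOT 0 XOR 1) AND (NOT 0 OR 0))) -> 0
  row 13 [1101]: (((0 IMPLIES NOT 1) XOR 1) AND ((NOT 1 XOR 1) AND (NOT 1 OR 0))) -> 0
  row 14 [1110]: (((1 IMPLIES NOT 1) XOR 0) AND ((NOT 0 XOR 1) AND (NOT 0 OR 1))) -> 0
  row 15 [1111]: (((1 IMPLIES NOT 1) XOR 1) AND ((NOT 1 XOR 1) AND (NOT 1 OR 1))) -> 1
Full result column, 4 rows per line (P1,P2 fixed per line; P3,P4 runs 00..11 left to right):
  rows 0-3 [P1,P2=00]: 1010  = hex A
  rows 4-7 [P1,P2=01]: 1000  = hex 8
  rows 8-11 [P1,P2=10]: 0000  = hex 0
  rows 12-15 [P1,P2=11]: 0001  = hex 1
Output column (row 0 .. row 15) = 1010100000000001
Output column grouped in 4s = 1010 1000 0000 0001 = 0xA801
Convert to decimal digit by digit (value = value*16 + digit):
  A -> 10
  10*16 + 8 = 168
  168*16 + 0 = 2688
  2688*16 + 1 = 43009
Decimal = 43009

43009


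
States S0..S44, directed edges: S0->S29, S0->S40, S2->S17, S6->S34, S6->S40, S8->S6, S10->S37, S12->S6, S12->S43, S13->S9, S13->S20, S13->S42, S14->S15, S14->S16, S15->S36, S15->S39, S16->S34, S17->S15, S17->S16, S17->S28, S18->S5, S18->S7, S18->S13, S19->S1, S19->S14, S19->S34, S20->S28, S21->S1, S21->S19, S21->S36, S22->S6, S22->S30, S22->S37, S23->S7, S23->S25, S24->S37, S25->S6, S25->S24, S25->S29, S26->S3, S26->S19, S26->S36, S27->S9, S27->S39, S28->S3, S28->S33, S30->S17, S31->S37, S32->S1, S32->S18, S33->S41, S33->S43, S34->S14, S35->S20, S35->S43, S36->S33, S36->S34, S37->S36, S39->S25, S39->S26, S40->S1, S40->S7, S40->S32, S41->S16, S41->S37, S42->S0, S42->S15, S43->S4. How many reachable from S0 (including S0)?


BFS from S0:
  layer 0: {S0}
  layer 1: {S29, S40}
  layer 2: {S1, S7, S32}
  layer 3: {S18}
  layer 4: {S5, S13}
  layer 5: {S9, S20, S42}
  layer 6: {S15, S28}
  layer 7: {S3, S33, S36, S39}
  layer 8: {S25, S26, S34, S41, S43}
  layer 9: {S4, S6, S14, S16, S19, S24, S37}
Reachable set: {S0, S1, S3, S4, S5, S6, S7, S9, S13, S14, S15, S16, S18, S19, S20, S24, S25, S26, S28, S29, S32, S33, S34, S36, S37, S39, S40, S41, S42, S43}
Count = 30

30


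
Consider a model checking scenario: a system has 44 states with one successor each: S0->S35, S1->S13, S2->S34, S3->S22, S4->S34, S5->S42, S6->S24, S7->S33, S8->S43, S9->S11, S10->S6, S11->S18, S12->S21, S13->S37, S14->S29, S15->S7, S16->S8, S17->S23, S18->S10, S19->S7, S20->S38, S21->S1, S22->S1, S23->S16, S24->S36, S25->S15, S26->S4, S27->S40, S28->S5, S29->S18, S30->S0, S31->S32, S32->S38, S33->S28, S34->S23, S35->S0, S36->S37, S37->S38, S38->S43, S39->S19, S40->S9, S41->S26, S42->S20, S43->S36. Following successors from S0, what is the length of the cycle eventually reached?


Trace from S0 until a state repeats:
  S0 -> S35 -> S0
S0 first seen at step 0, revisited at step 2.
Cycle length = 2 - 0 = 2

2


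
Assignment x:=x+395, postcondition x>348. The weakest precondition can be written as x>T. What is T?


Formula: wp(x:=E, P) = P[E/x] (substitute E for x in postcondition)
Step 1: Postcondition: x>348
Step 2: Substitute x+395 for x: x+395>348
Step 3: Solve for x: x > 348-395 = -47

-47


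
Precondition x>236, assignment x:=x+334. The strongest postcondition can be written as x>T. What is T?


Formula: sp(P, x:=E) = exists old_x. (x = E[old_x/x]) AND P[old_x/x] (old_x is the value of x before the assignment; eliminate old_x by solving x = E[old_x/x] for old_x)
Step 1: Precondition P: x>236, i.e. old_x > 236
Step 2: Assignment gives x = old_x + 334, so old_x = x - 334
Step 3: Substitute into P: x - 334 > 236
Step 4: Simplify: x > 236+334 = 570

570


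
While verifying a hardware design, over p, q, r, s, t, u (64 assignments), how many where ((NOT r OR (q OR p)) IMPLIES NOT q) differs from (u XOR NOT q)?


F1 = ((NOT r OR (q OR p)) IMPLIES NOT q)
F2 = (u XOR NOT q)
Evaluate both on each of 64 rows (bits = p,q,r,s,t,u):
  row 0 [000000]: F1=1 F2=1 -> 0
  row 1 [000001]: F1=1 F2=0 (differ) -> 1
  row 2 [000010]: F1=1 F2=1 -> 0
  row 3 [000011]: F1=1 F2=0 (differ) -> 1
  row 4 [000100]: F1=1 F2=1 -> 0
  (every remaining row is evaluated the same way; all 64 results are listed next)
Full result column, 8 rows per line (p,q,r fixed per line; s,t,u runs 000..111 left to right):
  rows 0-7 [p,q,r=000]: 01010101  (ones: 4)
  rows 8-15 [p,q,r=001]: 01010101  (ones: 4)
  rows 16-23 [p,q,r=010]: 01010101  (ones: 4)
  rows 24-31 [p,q,r=011]: 01010101  (ones: 4)
  rows 32-39 [p,q,r=100]: 01010101  (ones: 4)
  rows 40-47 [p,q,r=101]: 01010101  (ones: 4)
  rows 48-55 [p,q,r=110]: 01010101  (ones: 4)
  rows 56-63 [p,q,r=111]: 01010101  (ones: 4)
Disagreements = 4+4+4+4+4+4+4+4 = 32

32


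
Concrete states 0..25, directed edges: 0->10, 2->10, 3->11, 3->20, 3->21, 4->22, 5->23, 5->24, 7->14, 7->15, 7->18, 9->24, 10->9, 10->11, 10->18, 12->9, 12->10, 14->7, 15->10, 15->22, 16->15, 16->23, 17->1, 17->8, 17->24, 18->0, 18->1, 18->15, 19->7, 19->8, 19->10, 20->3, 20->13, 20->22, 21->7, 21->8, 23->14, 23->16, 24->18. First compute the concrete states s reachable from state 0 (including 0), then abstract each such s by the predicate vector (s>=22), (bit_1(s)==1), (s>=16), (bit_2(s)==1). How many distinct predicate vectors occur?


BFS from 0:
Concrete reachable: {0, 1, 9, 10, 11, 15, 18, 22, 24}
Abstract via predicates (s>=22), (bit_1(s)==1), (s>=16), (bit_2(s)==1):
  (0,0,0,0) <- {0, 1, 9}
  (0,1,0,0) <- {10, 11}
  (0,1,0,1) <- {15}
  (0,1,1,0) <- {18}
  (1,0,1,0) <- {24}
  (1,1,1,1) <- {22}
Distinct abstract states = 6

6


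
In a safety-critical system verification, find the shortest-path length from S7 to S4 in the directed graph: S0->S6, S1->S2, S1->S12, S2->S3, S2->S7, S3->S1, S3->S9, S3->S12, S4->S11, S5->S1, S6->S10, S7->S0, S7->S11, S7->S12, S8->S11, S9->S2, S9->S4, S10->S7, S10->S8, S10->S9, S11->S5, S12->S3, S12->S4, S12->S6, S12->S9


BFS layer-by-layer from S7:
  dist 0: {S7}
  dist 1: {S0, S11, S12}
  dist 2: {S3, S4, S5, S6, S9}
  -> S4 reached at distance 2
Shortest path length = 2

2


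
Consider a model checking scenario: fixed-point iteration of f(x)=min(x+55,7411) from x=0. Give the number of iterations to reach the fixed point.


Step 1: x=0, cap=7411, increment=55
Step 2: x grows by 55 each step until capped at 7411; fixed point is x=7411
Step 3: iterations = ceil(7411/55) = 135

135


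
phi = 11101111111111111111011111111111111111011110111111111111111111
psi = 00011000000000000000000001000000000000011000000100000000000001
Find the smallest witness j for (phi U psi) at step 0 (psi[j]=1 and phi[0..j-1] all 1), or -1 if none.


(phi U psi) at 0: need smallest j with psi[j]=1 and phi[i]=1 for all i in [0,j).
Scan from step 0:
  step 0: phi=1, psi=0 -> continue
  step 1: phi=1, psi=0 -> continue
  step 2: phi=1, psi=0 -> continue
  step 3: psi=1 and phi held for [0,3) -> witness found
Witness step = 3

3


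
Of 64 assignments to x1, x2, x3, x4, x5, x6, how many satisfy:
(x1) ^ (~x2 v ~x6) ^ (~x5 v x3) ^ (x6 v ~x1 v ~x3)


CNF with 4 clauses over 6 vars (64 assignments).
An assignment satisfies CNF iff every clause has >=1 true literal.
Check each row (bits = x1,x2,x3,x4,x5,x6; clause T/F shown):
  row 0 [000000]: clauses=FTTT -> 0
  row 1 [000001]: clauses=FTTT -> 0
  row 2 [000010]: clauses=FTFT -> 0
  row 3 [000011]: clauses=FTFT -> 0
  row 4 [000100]: clauses=FTTT -> 0
  (every remaining row is evaluated the same way; all 64 results are listed next)
Full result column, 8 rows per line (x1,x2,x3 fixed per line; x4,x5,x6 runs 000..111 left to right):
  rows 0-7 [x1,x2,x3=000]: 00000000  (ones: 0)
  rows 8-15 [x1,x2,x3=001]: 00000000  (ones: 0)
  rows 16-23 [x1,x2,x3=010]: 00000000  (ones: 0)
  rows 24-31 [x1,x2,x3=011]: 00000000  (ones: 0)
  rows 32-39 [x1,x2,x3=100]: 11001100  (ones: 4)
  rows 40-47 [x1,x2,x3=101]: 01010101  (ones: 4)
  rows 48-55 [x1,x2,x3=110]: 10001000  (ones: 2)
  rows 56-63 [x1,x2,x3=111]: 00000000  (ones: 0)
Satisfying assignments = 0+0+0+0+4+4+2+0 = 10

10


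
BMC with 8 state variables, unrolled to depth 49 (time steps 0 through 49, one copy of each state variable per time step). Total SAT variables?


BMC unrolls to depth k, creating one copy of each state var for steps 0..k.
Step count = 49 + 1 = 50 (steps 0 through 49)
Vars per step = 8
Total = 8 * 50 = 400

400


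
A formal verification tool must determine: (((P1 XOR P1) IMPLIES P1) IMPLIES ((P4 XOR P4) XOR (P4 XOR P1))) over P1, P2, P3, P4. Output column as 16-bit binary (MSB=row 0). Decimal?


Formula: (((P1 XOR P1) IMPLIES P1) IMPLIES ((P4 XOR P4) XOR (P4 XOR P1))) over P1, P2, P3, P4 (16 rows)
Evaluate each row (bits = P1,P2,P3,P4, MSB first):
  row 0 [0000]: (((0 XOR 0) IMPLIES 0) IMPLIES ((0 XOR 0) XOR (0 XOR 0))) -> 0
  row 1 [0001]: (((0 XOR 0) IMPLIES 0) IMPLIES ((1 XOR 1) XOR (1 XOR 0))) -> 1
  row 2 [0010]: (((0 XOR 0) IMPLIES 0) IMPLIES ((0 XOR 0) XOR (0 XOR 0))) -> 0
  row 3 [0011]: (((0 XOR 0) IMPLIES 0) IMPLIES ((1 XOR 1) XOR (1 XOR 0))) -> 1
  row 4 [0100]: (((0 XOR 0) IMPLIES 0) IMPLIES ((0 XOR 0) XOR (0 XOR 0))) -> 0
  row 5 [0101]: (((0 XOR 0) IMPLIES 0) IMPLIES ((1 XOR 1) XOR (1 XOR 0))) -> 1
  row 6 [0110]: (((0 XOR 0) IMPLIES 0) IMPLIES ((0 XOR 0) XOR (0 XOR 0))) -> 0
  row 7 [0111]: (((0 XOR 0) IMPLIES 0) IMPLIES ((1 XOR 1) XOR (1 XOR 0))) -> 1
  row 8 [1000]: (((1 XOR 1) IMPLIES 1) IMPLIES ((0 XOR 0) XOR (0 XOR 1))) -> 1
  row 9 [1001]: (((1 XOR 1) IMPLIES 1) IMPLIES ((1 XOR 1) XOR (1 XOR 1))) -> 0
  row 10 [1010]: (((1 XOR 1) IMPLIES 1) IMPLIES ((0 XOR 0) XOR (0 XOR 1))) -> 1
  row 11 [1011]: (((1 XOR 1) IMPLIES 1) IMPLIES ((1 XOR 1) XOR (1 XOR 1))) -> 0
  row 12 [1100]: (((1 XOR 1) IMPLIES 1) IMPLIES ((0 XOR 0) XOR (0 XOR 1))) -> 1
  row 13 [1101]: (((1 XOR 1) IMPLIES 1) IMPLIES ((1 XOR 1) XOR (1 XOR 1))) -> 0
  row 14 [1110]: (((1 XOR 1) IMPLIES 1) IMPLIES ((0 XOR 0) XOR (0 XOR 1))) -> 1
  row 15 [1111]: (((1 XOR 1) IMPLIES 1) IMPLIES ((1 XOR 1) XOR (1 XOR 1))) -> 0
Full result column, 4 rows per line (P1,P2 fixed per line; P3,P4 runs 00..11 left to right):
  rows 0-3 [P1,P2=00]: 0101  = hex 5
  rows 4-7 [P1,P2=01]: 0101  = hex 5
  rows 8-11 [P1,P2=10]: 1010  = hex A
  rows 12-15 [P1,P2=11]: 1010  = hex A
Output column (row 0 .. row 15) = 0101010110101010
Output column grouped in 4s = 0101 0101 1010 1010 = 0x55AA
Convert to decimal digit by digit (value = value*16 + digit):
  5 -> 5
  5*16 + 5 = 85
  85*16 + 10 (A) = 1370
  1370*16 + 10 (A) = 21930
Decimal = 21930

21930


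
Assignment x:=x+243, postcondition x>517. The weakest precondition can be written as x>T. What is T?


Formula: wp(x:=E, P) = P[E/x] (substitute E for x in postcondition)
Step 1: Postcondition: x>517
Step 2: Substitute x+243 for x: x+243>517
Step 3: Solve for x: x > 517-243 = 274

274


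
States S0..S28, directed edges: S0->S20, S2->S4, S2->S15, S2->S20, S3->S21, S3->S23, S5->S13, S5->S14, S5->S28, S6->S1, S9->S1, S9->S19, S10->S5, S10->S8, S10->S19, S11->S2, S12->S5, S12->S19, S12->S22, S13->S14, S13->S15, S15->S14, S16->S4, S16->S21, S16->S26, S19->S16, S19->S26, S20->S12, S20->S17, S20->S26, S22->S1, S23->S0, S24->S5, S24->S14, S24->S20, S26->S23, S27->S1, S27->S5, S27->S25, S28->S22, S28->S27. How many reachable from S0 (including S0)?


BFS from S0:
  layer 0: {S0}
  layer 1: {S20}
  layer 2: {S12, S17, S26}
  layer 3: {S5, S19, S22, S23}
  layer 4: {S1, S13, S14, S16, S28}
  layer 5: {S4, S15, S21, S27}
  layer 6: {S25}
Reachable set: {S0, S1, S4, S5, S12, S13, S14, S15, S16, S17, S19, S20, S21, S22, S23, S25, S26, S27, S28}
Count = 19

19


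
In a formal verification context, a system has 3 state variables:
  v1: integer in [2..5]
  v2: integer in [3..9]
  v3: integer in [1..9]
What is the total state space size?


State space = product of domain sizes of all variables.
Domain sizes:
  v1 (integer in [2..5]): 4
  v2 (integer in [3..9]): 7
  v3 (integer in [1..9]): 9
Product = 4 * 7 * 9 = 252

252


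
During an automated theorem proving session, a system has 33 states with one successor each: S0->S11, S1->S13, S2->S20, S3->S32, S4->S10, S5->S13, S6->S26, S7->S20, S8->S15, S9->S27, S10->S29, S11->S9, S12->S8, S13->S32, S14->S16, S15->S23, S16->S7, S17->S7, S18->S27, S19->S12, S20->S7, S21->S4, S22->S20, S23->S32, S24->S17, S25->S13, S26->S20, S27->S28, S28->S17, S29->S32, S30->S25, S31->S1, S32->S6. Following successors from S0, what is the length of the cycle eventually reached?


Trace from S0 until a state repeats:
  S0 -> S11 -> S9 -> S27 -> S28 -> S17 -> S7 -> S20 -> S7
S7 first seen at step 6, revisited at step 8.
Cycle length = 8 - 6 = 2

2


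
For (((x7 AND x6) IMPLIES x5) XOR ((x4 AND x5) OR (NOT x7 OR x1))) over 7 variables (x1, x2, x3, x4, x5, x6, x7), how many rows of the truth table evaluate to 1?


Formula: (((x7 AND x6) IMPLIES x5) XOR ((x4 AND x5) OR (NOT x7 OR x1))) over 7 vars (128 rows)
Evaluate each row (x1, x2, x3, x4, x5, x6, x7 as bits, MSB first):
  row 0 [0000000]: (((0 AND 0) IMPLIES 0) XOR ((0 AND 0) OR (NOT 0 OR 0))) -> 0
  row 1 [0000001]: (((1 AND 0) IMPLIES 0) XOR ((0 AND 0) OR (NOT 1 OR 0))) -> 1
  row 2 [0000010]: (((0 AND 1) IMPLIES 0) XOR ((0 AND 0) OR (NOT 0 OR 0))) -> 0
  row 3 [0000011]: (((1 AND 1) IMPLIES 0) XOR ((0 AND 0) OR (NOT 1 OR 0))) -> 0
  row 4 [0000100]: (((0 AND 0) IMPLIES 1) XOR ((0 AND 1) OR (NOT 0 OR 0))) -> 0
  (every remaining row is evaluated the same way; all 128 results are listed next)
Full result column, 8 rows per line (x1,x2,x3,x4 fixed per line; x5,x6,x7 runs 000..111 left to right):
  rows 0-7 [x1,x2,x3,x4=0000]: 01000101  (ones: 3)
  rows 8-15 [x1,x2,x3,x4=0001]: 01000000  (ones: 1)
  rows 16-23 [x1,x2,x3,x4=0010]: 01000101  (ones: 3)
  rows 24-31 [x1,x2,x3,x4=0011]: 01000000  (ones: 1)
  rows 32-39 [x1,x2,x3,x4=0100]: 01000101  (ones: 3)
  rows 40-47 [x1,x2,x3,x4=0101]: 01000000  (ones: 1)
  rows 48-55 [x1,x2,x3,x4=0110]: 01000101  (ones: 3)
  rows 56-63 [x1,x2,x3,x4=0111]: 01000000  (ones: 1)
  rows 64-71 [x1,x2,x3,x4=1000]: 00010000  (ones: 1)
  rows 72-79 [x1,x2,x3,x4=1001]: 00010000  (ones: 1)
  rows 80-87 [x1,x2,x3,x4=1010]: 00010000  (ones: 1)
  rows 88-95 [x1,x2,x3,x4=1011]: 00010000  (ones: 1)
  rows 96-103 [x1,x2,x3,x4=1100]: 00010000  (ones: 1)
  rows 104-111 [x1,x2,x3,x4=1101]: 00010000  (ones: 1)
  rows 112-119 [x1,x2,x3,x4=1110]: 00010000  (ones: 1)
  rows 120-127 [x1,x2,x3,x4=1111]: 00010000  (ones: 1)
Count of 1-rows = 3+1+3+1+3+1+3+1+1+1+1+1+1+1+1+1 = 24

24


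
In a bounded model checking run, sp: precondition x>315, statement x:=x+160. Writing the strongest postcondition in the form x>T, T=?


Formula: sp(P, x:=E) = exists old_x. (x = E[old_x/x]) AND P[old_x/x] (old_x is the value of x before the assignment; eliminate old_x by solving x = E[old_x/x] for old_x)
Step 1: Precondition P: x>315, i.e. old_x > 315
Step 2: Assignment gives x = old_x + 160, so old_x = x - 160
Step 3: Substitute into P: x - 160 > 315
Step 4: Simplify: x > 315+160 = 475

475


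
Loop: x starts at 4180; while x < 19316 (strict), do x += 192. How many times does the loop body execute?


Step 1: x goes from 4180 toward 19316 by 192; the body runs while x<19316, so iterations = ceil((bound-start)/step)
Step 2: Distance=15136
Step 3: ceil(15136/192)=79

79


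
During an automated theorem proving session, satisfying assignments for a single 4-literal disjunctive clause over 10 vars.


Step 1: Total=2^10=1024
Step 2: Unsat when all 4 false: 2^6=64
Step 3: Sat=1024-64=960

960


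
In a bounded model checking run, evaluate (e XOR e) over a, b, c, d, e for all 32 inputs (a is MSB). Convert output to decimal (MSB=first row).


Formula: (e XOR e) over a, b, c, d, e (32 rows)
Evaluate each row (bits = a,b,c,d,e, MSB first):
  row 0 [00000]: (0 XOR 0) -> 0
  row 1 [00001]: (1 XOR 1) -> 0
  row 2 [00010]: (0 XOR 0) -> 0
  row 3 [00011]: (1 XOR 1) -> 0
  row 4 [00100]: (0 XOR 0) -> 0
  row 5 [00101]: (1 XOR 1) -> 0
  row 6 [00110]: (0 XOR 0) -> 0
  row 7 [00111]: (1 XOR 1) -> 0
  row 8 [01000]: (0 XOR 0) -> 0
  row 9 [01001]: (1 XOR 1) -> 0
  row 10 [01010]: (0 XOR 0) -> 0
  row 11 [01011]: (1 XOR 1) -> 0
  row 12 [01100]: (0 XOR 0) -> 0
  row 13 [01101]: (1 XOR 1) -> 0
  row 14 [01110]: (0 XOR 0) -> 0
  row 15 [01111]: (1 XOR 1) -> 0
  row 16 [10000]: (0 XOR 0) -> 0
  row 17 [10001]: (1 XOR 1) -> 0
  row 18 [10010]: (0 XOR 0) -> 0
  row 19 [10011]: (1 XOR 1) -> 0
  row 20 [10100]: (0 XOR 0) -> 0
  row 21 [10101]: (1 XOR 1) -> 0
  row 22 [10110]: (0 XOR 0) -> 0
  row 23 [10111]: (1 XOR 1) -> 0
  row 24 [11000]: (0 XOR 0) -> 0
  row 25 [11001]: (1 XOR 1) -> 0
  row 26 [11010]: (0 XOR 0) -> 0
  row 27 [11011]: (1 XOR 1) -> 0
  row 28 [11100]: (0 XOR 0) -> 0
  row 29 [11101]: (1 XOR 1) -> 0
  row 30 [11110]: (0 XOR 0) -> 0
  row 31 [11111]: (1 XOR 1) -> 0
Full result column, 4 rows per line (a,b,c fixed per line; d,e runs 00..11 left to right):
  rows 0-3 [a,b,c=000]: 0000  = hex 0
  rows 4-7 [a,b,c=001]: 0000  = hex 0
  rows 8-11 [a,b,c=010]: 0000  = hex 0
  rows 12-15 [a,b,c=011]: 0000  = hex 0
  rows 16-19 [a,b,c=100]: 0000  = hex 0
  rows 20-23 [a,b,c=101]: 0000  = hex 0
  rows 24-27 [a,b,c=110]: 0000  = hex 0
  rows 28-31 [a,b,c=111]: 0000  = hex 0
Output column (row 0 .. row 31) = 00000000000000000000000000000000
Output column grouped in 4s = 0000 0000 0000 0000 0000 0000 0000 0000 = 0x00000000
Convert to decimal digit by digit (value = value*16 + digit):
  0 -> 0
  0*16 + 0 = 0
  0*16 + 0 = 0
  0*16 + 0 = 0
  0*16 + 0 = 0
  0*16 + 0 = 0
  0*16 + 0 = 0
  0*16 + 0 = 0
Decimal = 0

0


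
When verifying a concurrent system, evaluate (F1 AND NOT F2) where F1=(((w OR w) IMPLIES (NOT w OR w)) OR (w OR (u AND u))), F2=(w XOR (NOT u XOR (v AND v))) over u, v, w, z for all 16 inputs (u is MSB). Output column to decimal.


F1 = (((w OR w) IMPLIES (NOT w OR w)) OR (w OR (u AND u)))
F2 = (w XOR (NOT u XOR (v AND v)))
Counterexample to F1=>F2 is where F1=1 and F2=0.
Evaluate each row (bits = u,v,w,z, MSB first):
  row 0 [0000]: F1=1 F2=1 -> F1&~F2 -> 0
  row 1 [0001]: F1=1 F2=1 -> F1&~F2 -> 0
  row 2 [0010]: F1=1 F2=0 -> F1&~F2 -> 1
  row 3 [0011]: F1=1 F2=0 -> F1&~F2 -> 1
  row 4 [0100]: F1=1 F2=0 -> F1&~F2 -> 1
  row 5 [0101]: F1=1 F2=0 -> F1&~F2 -> 1
  row 6 [0110]: F1=1 F2=1 -> F1&~F2 -> 0
  row 7 [0111]: F1=1 F2=1 -> F1&~F2 -> 0
  row 8 [1000]: F1=1 F2=0 -> F1&~F2 -> 1
  row 9 [1001]: F1=1 F2=0 -> F1&~F2 -> 1
  row 10 [1010]: F1=1 F2=1 -> F1&~F2 -> 0
  row 11 [1011]: F1=1 F2=1 -> F1&~F2 -> 0
  row 12 [1100]: F1=1 F2=1 -> F1&~F2 -> 0
  row 13 [1101]: F1=1 F2=1 -> F1&~F2 -> 0
  row 14 [1110]: F1=1 F2=0 -> F1&~F2 -> 1
  row 15 [1111]: F1=1 F2=0 -> F1&~F2 -> 1
Full result column, 4 rows per line (u,v fixed per line; w,z runs 00..11 left to right):
  rows 0-3 [u,v=00]: 0011  = hex 3
  rows 4-7 [u,v=01]: 1100  = hex C
  rows 8-11 [u,v=10]: 1100  = hex C
  rows 12-15 [u,v=11]: 0011  = hex 3
Counterexample vector (row 0 .. row 15) = 0011110011000011
Output column grouped in 4s = 0011 1100 1100 0011 = 0x3CC3
Convert to decimal digit by digit (value = value*16 + digit):
  3 -> 3
  3*16 + 12 (C) = 60
  60*16 + 12 (C) = 972
  972*16 + 3 = 15555
Decimal = 15555

15555


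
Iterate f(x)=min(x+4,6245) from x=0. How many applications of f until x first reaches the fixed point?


Step 1: x=0, cap=6245, increment=4
Step 2: x grows by 4 each step until capped at 6245; fixed point is x=6245
Step 3: iterations = ceil(6245/4) = 1562

1562


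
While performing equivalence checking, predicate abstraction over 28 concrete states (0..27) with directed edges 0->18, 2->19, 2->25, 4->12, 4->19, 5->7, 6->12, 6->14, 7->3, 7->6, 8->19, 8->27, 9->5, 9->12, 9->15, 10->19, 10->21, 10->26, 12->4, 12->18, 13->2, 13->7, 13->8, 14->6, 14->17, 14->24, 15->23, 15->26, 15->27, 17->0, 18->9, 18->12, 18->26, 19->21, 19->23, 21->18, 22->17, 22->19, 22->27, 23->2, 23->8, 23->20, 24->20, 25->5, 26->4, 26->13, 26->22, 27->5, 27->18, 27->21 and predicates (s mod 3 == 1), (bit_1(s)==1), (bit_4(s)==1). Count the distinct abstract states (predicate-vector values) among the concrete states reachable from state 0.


BFS from 0:
Concrete reachable: {0, 2, 3, 4, 5, 6, 7, 8, 9, 12, 13, 14, 15, 17, 18, 19, 20, 21, 22, 23, 24, 25, 26, 27}
Abstract via predicates (s mod 3 == 1), (bit_1(s)==1), (bit_4(s)==1):
  (0,0,0) <- {0, 5, 8, 9, 12}
  (0,0,1) <- {17, 20, 21, 24}
  (0,1,0) <- {2, 3, 6, 14, 15}
  (0,1,1) <- {18, 23, 26, 27}
  (1,0,0) <- {4, 13}
  (1,0,1) <- {25}
  (1,1,0) <- {7}
  (1,1,1) <- {19, 22}
Distinct abstract states = 8

8


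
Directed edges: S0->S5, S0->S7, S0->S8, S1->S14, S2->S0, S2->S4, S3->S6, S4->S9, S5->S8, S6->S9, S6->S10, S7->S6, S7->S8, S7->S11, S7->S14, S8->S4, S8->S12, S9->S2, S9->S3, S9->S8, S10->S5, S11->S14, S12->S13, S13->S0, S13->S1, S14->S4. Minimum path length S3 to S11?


BFS layer-by-layer from S3:
  dist 0: {S3}
  dist 1: {S6}
  dist 2: {S9, S10}
  dist 3: {S2, S5, S8}
  dist 4: {S0, S4, S12}
  dist 5: {S7, S13}
  dist 6: {S1, S11, S14}
  -> S11 reached at distance 6
Shortest path length = 6

6


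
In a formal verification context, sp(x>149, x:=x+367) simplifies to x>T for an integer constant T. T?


Formula: sp(P, x:=E) = exists old_x. (x = E[old_x/x]) AND P[old_x/x] (old_x is the value of x before the assignment; eliminate old_x by solving x = E[old_x/x] for old_x)
Step 1: Precondition P: x>149, i.e. old_x > 149
Step 2: Assignment gives x = old_x + 367, so old_x = x - 367
Step 3: Substitute into P: x - 367 > 149
Step 4: Simplify: x > 149+367 = 516

516


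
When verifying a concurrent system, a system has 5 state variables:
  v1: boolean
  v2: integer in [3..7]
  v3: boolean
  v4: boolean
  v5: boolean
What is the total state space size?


State space = product of domain sizes of all variables.
Domain sizes:
  v1 (boolean): 2
  v2 (integer in [3..7]): 5
  v3 (boolean): 2
  v4 (boolean): 2
  v5 (boolean): 2
Product = 2 * 5 * 2 * 2 * 2 = 80

80


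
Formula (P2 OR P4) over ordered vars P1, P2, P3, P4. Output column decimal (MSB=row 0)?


Formula: (P2 OR P4) over P1, P2, P3, P4 (16 rows)
Evaluate each row (bits = P1,P2,P3,P4, MSB first):
  row 0 [0000]: (0 OR 0) -> 0
  row 1 [0001]: (0 OR 1) -> 1
  row 2 [0010]: (0 OR 0) -> 0
  row 3 [0011]: (0 OR 1) -> 1
  row 4 [0100]: (1 OR 0) -> 1
  row 5 [0101]: (1 OR 1) -> 1
  row 6 [0110]: (1 OR 0) -> 1
  row 7 [0111]: (1 OR 1) -> 1
  row 8 [1000]: (0 OR 0) -> 0
  row 9 [1001]: (0 OR 1) -> 1
  row 10 [1010]: (0 OR 0) -> 0
  row 11 [1011]: (0 OR 1) -> 1
  row 12 [1100]: (1 OR 0) -> 1
  row 13 [1101]: (1 OR 1) -> 1
  row 14 [1110]: (1 OR 0) -> 1
  row 15 [1111]: (1 OR 1) -> 1
Full result column, 4 rows per line (P1,P2 fixed per line; P3,P4 runs 00..11 left to right):
  rows 0-3 [P1,P2=00]: 0101  = hex 5
  rows 4-7 [P1,P2=01]: 1111  = hex F
  rows 8-11 [P1,P2=10]: 0101  = hex 5
  rows 12-15 [P1,P2=11]: 1111  = hex F
Output column (row 0 .. row 15) = 0101111101011111
Output column grouped in 4s = 0101 1111 0101 1111 = 0x5F5F
Convert to decimal digit by digit (value = value*16 + digit):
  5 -> 5
  5*16 + 15 (F) = 95
  95*16 + 5 = 1525
  1525*16 + 15 (F) = 24415
Decimal = 24415

24415


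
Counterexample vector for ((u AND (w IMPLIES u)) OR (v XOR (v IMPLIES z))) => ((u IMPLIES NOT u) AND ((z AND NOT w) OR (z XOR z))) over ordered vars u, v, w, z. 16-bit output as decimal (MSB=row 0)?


F1 = ((u AND (w IMPLIES u)) OR (v XOR (v IMPLIES z)))
F2 = ((u IMPLIES NOT u) AND ((z AND NOT w) OR (z XOR z)))
Counterexample to F1=>F2 is where F1=1 and F2=0.
Evaluate each row (bits = u,v,w,z, MSB first):
  row 0 [0000]: F1=1 F2=0 -> F1&~F2 -> 1
  row 1 [0001]: F1=1 F2=1 -> F1&~F2 -> 0
  row 2 [0010]: F1=1 F2=0 -> F1&~F2 -> 1
  row 3 [0011]: F1=1 F2=0 -> F1&~F2 -> 1
  row 4 [0100]: F1=1 F2=0 -> F1&~F2 -> 1
  row 5 [0101]: F1=0 F2=1 -> F1&~F2 -> 0
  row 6 [0110]: F1=1 F2=0 -> F1&~F2 -> 1
  row 7 [0111]: F1=0 F2=0 -> F1&~F2 -> 0
  row 8 [1000]: F1=1 F2=0 -> F1&~F2 -> 1
  row 9 [1001]: F1=1 F2=0 -> F1&~F2 -> 1
  row 10 [1010]: F1=1 F2=0 -> F1&~F2 -> 1
  row 11 [1011]: F1=1 F2=0 -> F1&~F2 -> 1
  row 12 [1100]: F1=1 F2=0 -> F1&~F2 -> 1
  row 13 [1101]: F1=1 F2=0 -> F1&~F2 -> 1
  row 14 [1110]: F1=1 F2=0 -> F1&~F2 -> 1
  row 15 [1111]: F1=1 F2=0 -> F1&~F2 -> 1
Full result column, 4 rows per line (u,v fixed per line; w,z runs 00..11 left to right):
  rows 0-3 [u,v=00]: 1011  = hex B
  rows 4-7 [u,v=01]: 1010  = hex A
  rows 8-11 [u,v=10]: 1111  = hex F
  rows 12-15 [u,v=11]: 1111  = hex F
Counterexample vector (row 0 .. row 15) = 1011101011111111
Output column grouped in 4s = 1011 1010 1111 1111 = 0xBAFF
Convert to decimal digit by digit (value = value*16 + digit):
  B -> 11
  11*16 + 10 (A) = 186
  186*16 + 15 (F) = 2991
  2991*16 + 15 (F) = 47871
Decimal = 47871

47871


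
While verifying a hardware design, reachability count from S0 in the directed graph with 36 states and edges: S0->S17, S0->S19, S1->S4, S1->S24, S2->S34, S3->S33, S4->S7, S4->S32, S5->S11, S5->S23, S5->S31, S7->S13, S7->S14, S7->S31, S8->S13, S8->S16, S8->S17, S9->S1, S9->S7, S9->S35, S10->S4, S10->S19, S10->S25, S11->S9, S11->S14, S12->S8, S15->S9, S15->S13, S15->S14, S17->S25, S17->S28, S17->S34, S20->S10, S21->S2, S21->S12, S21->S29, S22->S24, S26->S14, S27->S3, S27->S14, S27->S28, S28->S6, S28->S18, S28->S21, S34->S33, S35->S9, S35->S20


BFS from S0:
  layer 0: {S0}
  layer 1: {S17, S19}
  layer 2: {S25, S28, S34}
  layer 3: {S6, S18, S21, S33}
  layer 4: {S2, S12, S29}
  layer 5: {S8}
  layer 6: {S13, S16}
Reachable set: {S0, S2, S6, S8, S12, S13, S16, S17, S18, S19, S21, S25, S28, S29, S33, S34}
Count = 16

16


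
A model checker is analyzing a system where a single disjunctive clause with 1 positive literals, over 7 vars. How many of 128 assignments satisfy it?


Step 1: Total=2^7=128
Step 2: Unsat when all 1 false: 2^6=64
Step 3: Sat=128-64=64

64


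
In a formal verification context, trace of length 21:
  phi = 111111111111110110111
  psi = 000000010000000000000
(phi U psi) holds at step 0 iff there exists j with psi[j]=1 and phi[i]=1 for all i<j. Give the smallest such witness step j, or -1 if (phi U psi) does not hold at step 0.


(phi U psi) at 0: need smallest j with psi[j]=1 and phi[i]=1 for all i in [0,j).
Scan from step 0:
  step 0: phi=1, psi=0 -> continue
  step 1: phi=1, psi=0 -> continue
  step 2: phi=1, psi=0 -> continue
  step 3: phi=1, psi=0 -> continue
  step 7: psi=1 and phi held for [0,7) -> witness found
Witness step = 7

7


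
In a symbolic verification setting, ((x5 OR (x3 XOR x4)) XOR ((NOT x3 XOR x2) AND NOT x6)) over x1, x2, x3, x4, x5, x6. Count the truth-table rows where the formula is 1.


Formula: ((x5 OR (x3 XOR x4)) XOR ((NOT x3 XOR x2) AND NOT x6)) over 6 vars (64 rows)
Evaluate each row (x1, x2, x3, x4, x5, x6 as bits, MSB first):
  row 0 [000000]: ((0 OR (0 XOR 0)) XOR ((NOT 0 XOR 0) AND NOT 0)) -> 1
  row 1 [000001]: ((0 OR (0 XOR 0)) XOR ((NOT 0 XOR 0) AND NOT 1)) -> 0
  row 2 [000010]: ((1 OR (0 XOR 0)) XOR ((NOT 0 XOR 0) AND NOT 0)) -> 0
  row 3 [000011]: ((1 OR (0 XOR 0)) XOR ((NOT 0 XOR 0) AND NOT 1)) -> 1
  row 4 [000100]: ((0 OR (0 XOR 1)) XOR ((NOT 0 XOR 0) AND NOT 0)) -> 0
  (every remaining row is evaluated the same way; all 64 results are listed next)
Full result column, 8 rows per line (x1,x2,x3 fixed per line; x4,x5,x6 runs 000..111 left to right):
  rows 0-7 [x1,x2,x3=000]: 10010101  (ones: 4)
  rows 8-15 [x1,x2,x3=001]: 11110011  (ones: 6)
  rows 16-23 [x1,x2,x3=010]: 00111111  (ones: 6)
  rows 24-31 [x1,x2,x3=011]: 01011001  (ones: 4)
  rows 32-39 [x1,x2,x3=100]: 10010101  (ones: 4)
  rows 40-47 [x1,x2,x3=101]: 11110011  (ones: 6)
  rows 48-55 [x1,x2,x3=110]: 00111111  (ones: 6)
  rows 56-63 [x1,x2,x3=111]: 01011001  (ones: 4)
Count of 1-rows = 4+6+6+4+4+6+6+4 = 40

40
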